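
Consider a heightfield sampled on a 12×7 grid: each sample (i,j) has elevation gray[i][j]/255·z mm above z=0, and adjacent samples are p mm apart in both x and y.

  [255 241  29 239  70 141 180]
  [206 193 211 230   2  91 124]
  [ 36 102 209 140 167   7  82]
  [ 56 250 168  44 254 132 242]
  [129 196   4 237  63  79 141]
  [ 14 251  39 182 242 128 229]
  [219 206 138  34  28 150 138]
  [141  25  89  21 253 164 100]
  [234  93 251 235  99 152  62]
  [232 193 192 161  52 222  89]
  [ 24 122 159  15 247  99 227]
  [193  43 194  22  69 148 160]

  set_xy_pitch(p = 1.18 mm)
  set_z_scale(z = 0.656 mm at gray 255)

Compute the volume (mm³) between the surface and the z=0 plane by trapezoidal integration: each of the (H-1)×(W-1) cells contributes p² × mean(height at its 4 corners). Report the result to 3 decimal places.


height_mm = gray/255 × 0.656; cell vol = 1.18² × mean(4 corners)
unit = 1.18² × 0.656 / (4×255) = 0.000895504 mm³ per gray-sum
row 0: Σ corner-gray over 6 cells = 3659  → 3.2767
row 1: Σ corner-gray over 6 cells = 3152  → 2.8226
row 2: Σ corner-gray over 6 cells = 3362  → 3.0107
row 3: Σ corner-gray over 6 cells = 3422  → 3.0644
row 4: Σ corner-gray over 6 cells = 3355  → 3.0044
row 5: Σ corner-gray over 6 cells = 3396  → 3.0411
row 6: Σ corner-gray over 6 cells = 2814  → 2.5199
row 7: Σ corner-gray over 6 cells = 3301  → 2.9561
row 8: Σ corner-gray over 6 cells = 3917  → 3.5077
row 9: Σ corner-gray over 6 cells = 3496  → 3.1307
row 10: Σ corner-gray over 6 cells = 2840  → 2.5432
Σ rows: total corner-gray = 36714  → 32.8775 mm³

32.878


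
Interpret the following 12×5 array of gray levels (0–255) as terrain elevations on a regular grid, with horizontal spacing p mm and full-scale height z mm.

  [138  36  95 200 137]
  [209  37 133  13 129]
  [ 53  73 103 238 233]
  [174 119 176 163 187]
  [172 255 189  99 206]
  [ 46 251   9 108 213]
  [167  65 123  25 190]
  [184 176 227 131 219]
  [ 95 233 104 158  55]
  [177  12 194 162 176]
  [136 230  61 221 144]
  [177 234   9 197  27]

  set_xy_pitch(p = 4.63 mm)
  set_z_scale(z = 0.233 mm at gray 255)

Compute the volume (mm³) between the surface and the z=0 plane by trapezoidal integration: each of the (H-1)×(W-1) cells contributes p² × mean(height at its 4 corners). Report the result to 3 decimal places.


120.967

height_mm = gray/255 × 0.233; cell vol = 4.63² × mean(4 corners)
unit = 4.63² × 0.233 / (4×255) = 0.00489686 mm³ per gray-sum
row 0: Σ corner-gray over 4 cells = 1641  → 8.0357
row 1: Σ corner-gray over 4 cells = 1818  → 8.9025
row 2: Σ corner-gray over 4 cells = 2391  → 11.7084
row 3: Σ corner-gray over 4 cells = 2741  → 13.4223
row 4: Σ corner-gray over 4 cells = 2459  → 12.0414
row 5: Σ corner-gray over 4 cells = 1778  → 8.7066
row 6: Σ corner-gray over 4 cells = 2254  → 11.0375
row 7: Σ corner-gray over 4 cells = 2611  → 12.7857
row 8: Σ corner-gray over 4 cells = 2229  → 10.9151
row 9: Σ corner-gray over 4 cells = 2393  → 11.7182
row 10: Σ corner-gray over 4 cells = 2388  → 11.6937
Σ rows: total corner-gray = 24703  → 120.9671 mm³


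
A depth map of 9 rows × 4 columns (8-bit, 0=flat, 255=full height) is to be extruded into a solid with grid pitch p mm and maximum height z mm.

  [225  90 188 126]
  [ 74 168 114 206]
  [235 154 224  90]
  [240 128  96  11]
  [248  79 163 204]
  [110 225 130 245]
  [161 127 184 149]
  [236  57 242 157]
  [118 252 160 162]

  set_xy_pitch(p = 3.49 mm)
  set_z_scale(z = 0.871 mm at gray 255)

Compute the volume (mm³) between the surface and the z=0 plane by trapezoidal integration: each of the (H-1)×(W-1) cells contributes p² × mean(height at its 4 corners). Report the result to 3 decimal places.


157.126

height_mm = gray/255 × 0.871; cell vol = 3.49² × mean(4 corners)
unit = 3.49² × 0.871 / (4×255) = 0.0104009 mm³ per gray-sum
row 0: Σ corner-gray over 3 cells = 1751  → 18.2119
row 1: Σ corner-gray over 3 cells = 1925  → 20.0216
row 2: Σ corner-gray over 3 cells = 1780  → 18.5135
row 3: Σ corner-gray over 3 cells = 1635  → 17.0054
row 4: Σ corner-gray over 3 cells = 2001  → 20.8121
row 5: Σ corner-gray over 3 cells = 1997  → 20.7705
row 6: Σ corner-gray over 3 cells = 1923  → 20.0008
row 7: Σ corner-gray over 3 cells = 2095  → 21.7898
Σ rows: total corner-gray = 15107  → 157.1256 mm³


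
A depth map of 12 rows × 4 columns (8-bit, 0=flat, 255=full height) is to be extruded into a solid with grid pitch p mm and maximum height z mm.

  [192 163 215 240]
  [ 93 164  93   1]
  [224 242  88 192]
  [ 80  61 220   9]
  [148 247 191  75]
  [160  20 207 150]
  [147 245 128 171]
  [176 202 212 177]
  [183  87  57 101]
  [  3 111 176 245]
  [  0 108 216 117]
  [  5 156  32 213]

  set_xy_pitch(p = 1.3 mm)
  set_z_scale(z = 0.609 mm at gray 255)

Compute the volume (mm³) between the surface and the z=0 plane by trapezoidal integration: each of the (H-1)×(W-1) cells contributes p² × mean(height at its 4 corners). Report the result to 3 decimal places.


19.157

height_mm = gray/255 × 0.609; cell vol = 1.3² × mean(4 corners)
unit = 1.3² × 0.609 / (4×255) = 0.00100903 mm³ per gray-sum
row 0: Σ corner-gray over 3 cells = 1796  → 1.8122
row 1: Σ corner-gray over 3 cells = 1684  → 1.6992
row 2: Σ corner-gray over 3 cells = 1727  → 1.7426
row 3: Σ corner-gray over 3 cells = 1750  → 1.7658
row 4: Σ corner-gray over 3 cells = 1863  → 1.8798
row 5: Σ corner-gray over 3 cells = 1828  → 1.8445
row 6: Σ corner-gray over 3 cells = 2245  → 2.2653
row 7: Σ corner-gray over 3 cells = 1753  → 1.7688
row 8: Σ corner-gray over 3 cells = 1394  → 1.4066
row 9: Σ corner-gray over 3 cells = 1587  → 1.6013
row 10: Σ corner-gray over 3 cells = 1359  → 1.3713
Σ rows: total corner-gray = 18986  → 19.1574 mm³


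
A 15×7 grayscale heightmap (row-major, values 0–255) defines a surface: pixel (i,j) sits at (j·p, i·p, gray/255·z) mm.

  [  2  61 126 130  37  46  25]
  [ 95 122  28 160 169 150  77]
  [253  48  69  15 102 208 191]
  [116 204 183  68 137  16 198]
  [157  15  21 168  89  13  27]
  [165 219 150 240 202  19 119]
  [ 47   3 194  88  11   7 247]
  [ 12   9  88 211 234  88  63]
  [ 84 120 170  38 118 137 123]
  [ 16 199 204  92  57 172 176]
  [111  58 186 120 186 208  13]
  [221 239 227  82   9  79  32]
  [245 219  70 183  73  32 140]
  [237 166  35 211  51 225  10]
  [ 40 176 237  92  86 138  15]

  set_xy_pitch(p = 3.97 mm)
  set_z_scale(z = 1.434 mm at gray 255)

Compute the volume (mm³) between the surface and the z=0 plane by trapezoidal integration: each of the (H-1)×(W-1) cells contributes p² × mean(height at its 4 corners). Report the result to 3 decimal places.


876.259

height_mm = gray/255 × 1.434; cell vol = 3.97² × mean(4 corners)
unit = 3.97² × 1.434 / (4×255) = 0.022158 mm³ per gray-sum
row 0: Σ corner-gray over 6 cells = 2257  → 50.0105
row 1: Σ corner-gray over 6 cells = 2758  → 61.1117
row 2: Σ corner-gray over 6 cells = 2858  → 63.3275
row 3: Σ corner-gray over 6 cells = 2326  → 51.5394
row 4: Σ corner-gray over 6 cells = 2740  → 60.7128
row 5: Σ corner-gray over 6 cells = 2844  → 63.0173
row 6: Σ corner-gray over 6 cells = 2235  → 49.5231
row 7: Σ corner-gray over 6 cells = 2708  → 60.0038
row 8: Σ corner-gray over 6 cells = 3013  → 66.7620
row 9: Σ corner-gray over 6 cells = 3280  → 72.6781
row 10: Σ corner-gray over 6 cells = 3165  → 70.1300
row 11: Σ corner-gray over 6 cells = 3064  → 67.8920
row 12: Σ corner-gray over 6 cells = 3162  → 70.0635
row 13: Σ corner-gray over 6 cells = 3136  → 69.4874
Σ rows: total corner-gray = 39546  → 876.2591 mm³


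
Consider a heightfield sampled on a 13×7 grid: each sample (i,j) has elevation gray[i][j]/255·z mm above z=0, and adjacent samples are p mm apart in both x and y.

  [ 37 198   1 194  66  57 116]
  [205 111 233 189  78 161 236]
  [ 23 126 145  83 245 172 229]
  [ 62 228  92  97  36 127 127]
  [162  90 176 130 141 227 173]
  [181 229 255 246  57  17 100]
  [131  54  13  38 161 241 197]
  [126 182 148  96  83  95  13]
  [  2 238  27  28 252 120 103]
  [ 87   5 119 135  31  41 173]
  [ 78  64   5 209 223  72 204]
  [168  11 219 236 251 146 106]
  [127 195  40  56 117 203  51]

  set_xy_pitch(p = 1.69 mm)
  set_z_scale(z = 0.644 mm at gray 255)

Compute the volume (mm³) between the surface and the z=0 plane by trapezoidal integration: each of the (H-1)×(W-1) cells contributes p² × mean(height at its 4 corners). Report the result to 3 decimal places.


67.249

height_mm = gray/255 × 0.644; cell vol = 1.69² × mean(4 corners)
unit = 1.69² × 0.644 / (4×255) = 0.00180326 mm³ per gray-sum
row 0: Σ corner-gray over 6 cells = 3170  → 5.7163
row 1: Σ corner-gray over 6 cells = 3779  → 6.8145
row 2: Σ corner-gray over 6 cells = 3143  → 5.6677
row 3: Σ corner-gray over 6 cells = 3212  → 5.7921
row 4: Σ corner-gray over 6 cells = 3752  → 6.7658
row 5: Σ corner-gray over 6 cells = 3231  → 5.8263
row 6: Σ corner-gray over 6 cells = 2689  → 4.8490
row 7: Σ corner-gray over 6 cells = 2782  → 5.0167
row 8: Σ corner-gray over 6 cells = 2357  → 4.2503
row 9: Σ corner-gray over 6 cells = 2350  → 4.2377
row 10: Σ corner-gray over 6 cells = 3428  → 6.1816
row 11: Σ corner-gray over 6 cells = 3400  → 6.1311
Σ rows: total corner-gray = 37293  → 67.2491 mm³


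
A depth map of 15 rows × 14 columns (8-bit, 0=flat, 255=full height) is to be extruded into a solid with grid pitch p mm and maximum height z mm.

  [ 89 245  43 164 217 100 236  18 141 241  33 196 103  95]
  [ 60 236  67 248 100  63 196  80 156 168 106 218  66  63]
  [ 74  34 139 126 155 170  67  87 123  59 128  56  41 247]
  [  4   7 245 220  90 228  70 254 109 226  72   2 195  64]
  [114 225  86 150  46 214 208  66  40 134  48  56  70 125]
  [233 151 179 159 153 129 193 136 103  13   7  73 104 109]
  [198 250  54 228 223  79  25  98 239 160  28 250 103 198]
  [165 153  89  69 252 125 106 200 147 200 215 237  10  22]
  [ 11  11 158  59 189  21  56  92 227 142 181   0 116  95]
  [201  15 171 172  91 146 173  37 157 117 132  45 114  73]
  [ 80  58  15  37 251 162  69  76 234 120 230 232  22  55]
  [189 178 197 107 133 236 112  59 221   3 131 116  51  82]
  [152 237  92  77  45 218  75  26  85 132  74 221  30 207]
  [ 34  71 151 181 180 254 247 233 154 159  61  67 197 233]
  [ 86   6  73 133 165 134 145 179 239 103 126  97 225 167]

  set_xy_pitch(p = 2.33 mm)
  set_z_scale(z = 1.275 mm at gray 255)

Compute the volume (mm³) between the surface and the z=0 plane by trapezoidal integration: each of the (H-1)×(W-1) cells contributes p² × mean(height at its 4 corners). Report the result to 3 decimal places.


height_mm = gray/255 × 1.275; cell vol = 2.33² × mean(4 corners)
unit = 2.33² × 1.275 / (4×255) = 0.00678613 mm³ per gray-sum
row 0: Σ corner-gray over 13 cells = 7189  → 48.7855
row 1: Σ corner-gray over 13 cells = 6222  → 42.2233
row 2: Σ corner-gray over 13 cells = 6195  → 42.0400
row 3: Σ corner-gray over 13 cells = 6429  → 43.6280
row 4: Σ corner-gray over 13 cells = 6067  → 41.1714
row 5: Σ corner-gray over 13 cells = 7012  → 47.5843
row 6: Σ corner-gray over 13 cells = 7663  → 52.0021
row 7: Σ corner-gray over 13 cells = 6403  → 43.4516
row 8: Σ corner-gray over 13 cells = 5624  → 38.1652
row 9: Σ corner-gray over 13 cells = 6161  → 41.8093
row 10: Σ corner-gray over 13 cells = 6506  → 44.1505
row 11: Σ corner-gray over 13 cells = 6342  → 43.0376
row 12: Σ corner-gray over 13 cells = 7160  → 48.5887
row 13: Σ corner-gray over 13 cells = 7680  → 52.1174
Σ rows: total corner-gray = 92653  → 628.7548 mm³

628.755


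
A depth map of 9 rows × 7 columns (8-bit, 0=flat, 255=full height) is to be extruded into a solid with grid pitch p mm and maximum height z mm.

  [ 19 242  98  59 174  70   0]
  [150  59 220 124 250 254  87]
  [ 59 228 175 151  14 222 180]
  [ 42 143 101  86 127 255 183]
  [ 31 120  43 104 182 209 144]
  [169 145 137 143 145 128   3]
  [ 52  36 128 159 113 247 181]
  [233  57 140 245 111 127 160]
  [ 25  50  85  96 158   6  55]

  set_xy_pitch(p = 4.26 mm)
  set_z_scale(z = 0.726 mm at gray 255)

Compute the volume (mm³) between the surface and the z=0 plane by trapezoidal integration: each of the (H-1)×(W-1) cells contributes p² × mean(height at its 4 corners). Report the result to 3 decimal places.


height_mm = gray/255 × 0.726; cell vol = 4.26² × mean(4 corners)
unit = 4.26² × 0.726 / (4×255) = 0.0129168 mm³ per gray-sum
row 0: Σ corner-gray over 6 cells = 3356  → 43.3489
row 1: Σ corner-gray over 6 cells = 3870  → 49.9881
row 2: Σ corner-gray over 6 cells = 3468  → 44.7955
row 3: Σ corner-gray over 6 cells = 3140  → 40.5588
row 4: Σ corner-gray over 6 cells = 3059  → 39.5126
row 5: Σ corner-gray over 6 cells = 3167  → 40.9076
row 6: Σ corner-gray over 6 cells = 3352  → 43.2972
row 7: Σ corner-gray over 6 cells = 2623  → 33.8808
Σ rows: total corner-gray = 26035  → 336.2894 mm³

336.289


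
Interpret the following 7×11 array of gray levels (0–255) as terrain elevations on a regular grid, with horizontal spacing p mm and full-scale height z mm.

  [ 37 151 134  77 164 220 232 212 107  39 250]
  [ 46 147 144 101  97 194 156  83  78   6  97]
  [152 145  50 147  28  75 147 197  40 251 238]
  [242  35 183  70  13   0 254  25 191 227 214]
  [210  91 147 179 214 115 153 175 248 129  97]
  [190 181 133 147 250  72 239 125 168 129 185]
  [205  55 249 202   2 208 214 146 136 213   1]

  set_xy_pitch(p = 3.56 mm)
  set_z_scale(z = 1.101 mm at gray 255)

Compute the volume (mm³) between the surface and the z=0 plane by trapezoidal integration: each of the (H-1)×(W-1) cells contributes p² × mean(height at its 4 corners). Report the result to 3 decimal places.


height_mm = gray/255 × 1.101; cell vol = 3.56² × mean(4 corners)
unit = 3.56² × 1.101 / (4×255) = 0.01368 mm³ per gray-sum
row 0: Σ corner-gray over 10 cells = 5114  → 69.9597
row 1: Σ corner-gray over 10 cells = 4705  → 64.3646
row 2: Σ corner-gray over 10 cells = 5002  → 68.4275
row 3: Σ corner-gray over 10 cells = 5661  → 77.4427
row 4: Σ corner-gray over 10 cells = 6472  → 88.5372
row 5: Σ corner-gray over 10 cells = 6319  → 86.4441
Σ rows: total corner-gray = 33273  → 455.1757 mm³

455.176


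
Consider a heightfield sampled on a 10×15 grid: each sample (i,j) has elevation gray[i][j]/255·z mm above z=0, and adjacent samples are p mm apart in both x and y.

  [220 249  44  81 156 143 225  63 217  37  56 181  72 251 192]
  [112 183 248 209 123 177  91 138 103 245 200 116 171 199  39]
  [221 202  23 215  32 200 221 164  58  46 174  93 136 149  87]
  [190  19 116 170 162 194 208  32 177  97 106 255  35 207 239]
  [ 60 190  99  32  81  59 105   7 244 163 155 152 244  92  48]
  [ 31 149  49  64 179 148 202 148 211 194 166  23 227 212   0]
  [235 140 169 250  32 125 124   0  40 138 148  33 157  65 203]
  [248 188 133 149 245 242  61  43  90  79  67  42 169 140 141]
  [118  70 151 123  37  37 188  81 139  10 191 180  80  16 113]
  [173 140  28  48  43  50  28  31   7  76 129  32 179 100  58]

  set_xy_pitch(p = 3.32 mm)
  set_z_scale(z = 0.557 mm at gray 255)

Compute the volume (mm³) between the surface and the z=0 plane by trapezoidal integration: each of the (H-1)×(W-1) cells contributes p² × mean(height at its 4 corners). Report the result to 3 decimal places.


389.971

height_mm = gray/255 × 0.557; cell vol = 3.32² × mean(4 corners)
unit = 3.32² × 0.557 / (4×255) = 0.00601909 mm³ per gray-sum
row 0: Σ corner-gray over 14 cells = 8519  → 51.2767
row 1: Σ corner-gray over 14 cells = 8291  → 49.9043
row 2: Σ corner-gray over 14 cells = 7719  → 46.4614
row 3: Σ corner-gray over 14 cells = 7339  → 44.1741
row 4: Σ corner-gray over 14 cells = 7329  → 44.1139
row 5: Σ corner-gray over 14 cells = 7255  → 43.6685
row 6: Σ corner-gray over 14 cells = 6965  → 41.9230
row 7: Σ corner-gray over 14 cells = 6522  → 39.2565
row 8: Σ corner-gray over 14 cells = 4850  → 29.1926
Σ rows: total corner-gray = 64789  → 389.9711 mm³


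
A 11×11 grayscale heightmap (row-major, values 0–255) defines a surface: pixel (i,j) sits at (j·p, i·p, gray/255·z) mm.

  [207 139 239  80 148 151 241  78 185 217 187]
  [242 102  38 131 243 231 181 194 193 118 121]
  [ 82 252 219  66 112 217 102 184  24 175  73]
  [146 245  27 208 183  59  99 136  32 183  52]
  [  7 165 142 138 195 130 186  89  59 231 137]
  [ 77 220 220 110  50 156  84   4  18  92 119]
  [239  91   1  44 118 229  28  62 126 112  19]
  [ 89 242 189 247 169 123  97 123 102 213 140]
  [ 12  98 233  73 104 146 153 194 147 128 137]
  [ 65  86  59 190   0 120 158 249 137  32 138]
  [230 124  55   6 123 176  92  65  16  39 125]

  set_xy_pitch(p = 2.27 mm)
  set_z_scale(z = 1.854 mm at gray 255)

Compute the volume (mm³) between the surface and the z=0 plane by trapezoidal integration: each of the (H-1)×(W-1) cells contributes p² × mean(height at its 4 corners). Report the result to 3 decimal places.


490.328

height_mm = gray/255 × 1.854; cell vol = 2.27² × mean(4 corners)
unit = 2.27² × 1.854 / (4×255) = 0.00936615 mm³ per gray-sum
row 0: Σ corner-gray over 10 cells = 6575  → 61.5825
row 1: Σ corner-gray over 10 cells = 6082  → 56.9649
row 2: Σ corner-gray over 10 cells = 5399  → 50.5679
row 3: Σ corner-gray over 10 cells = 5356  → 50.1651
row 4: Σ corner-gray over 10 cells = 4918  → 46.0627
row 5: Σ corner-gray over 10 cells = 3984  → 37.3148
row 6: Σ corner-gray over 10 cells = 5119  → 47.9453
row 7: Σ corner-gray over 10 cells = 5940  → 55.6350
row 8: Σ corner-gray over 10 cells = 4966  → 46.5123
row 9: Σ corner-gray over 10 cells = 4012  → 37.5770
Σ rows: total corner-gray = 52351  → 490.3275 mm³


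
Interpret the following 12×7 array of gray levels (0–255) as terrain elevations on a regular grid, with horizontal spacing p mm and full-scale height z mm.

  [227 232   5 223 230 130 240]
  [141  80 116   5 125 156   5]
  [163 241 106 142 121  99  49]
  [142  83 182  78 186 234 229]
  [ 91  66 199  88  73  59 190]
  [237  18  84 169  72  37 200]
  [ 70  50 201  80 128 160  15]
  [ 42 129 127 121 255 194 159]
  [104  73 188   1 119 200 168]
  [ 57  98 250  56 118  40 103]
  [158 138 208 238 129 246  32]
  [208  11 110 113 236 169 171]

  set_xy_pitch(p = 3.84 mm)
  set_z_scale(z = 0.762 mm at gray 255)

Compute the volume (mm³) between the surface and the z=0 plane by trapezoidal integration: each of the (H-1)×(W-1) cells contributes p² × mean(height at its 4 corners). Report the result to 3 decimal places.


373.855

height_mm = gray/255 × 0.762; cell vol = 3.84² × mean(4 corners)
unit = 3.84² × 0.762 / (4×255) = 0.0110158 mm³ per gray-sum
row 0: Σ corner-gray over 6 cells = 3217  → 35.4379
row 1: Σ corner-gray over 6 cells = 2740  → 30.1834
row 2: Σ corner-gray over 6 cells = 3527  → 38.8528
row 3: Σ corner-gray over 6 cells = 3148  → 34.6778
row 4: Σ corner-gray over 6 cells = 2448  → 26.9668
row 5: Σ corner-gray over 6 cells = 2520  → 27.7599
row 6: Σ corner-gray over 6 cells = 3176  → 34.9863
row 7: Σ corner-gray over 6 cells = 3287  → 36.2090
row 8: Σ corner-gray over 6 cells = 2718  → 29.9410
row 9: Σ corner-gray over 6 cells = 3392  → 37.3657
row 10: Σ corner-gray over 6 cells = 3765  → 41.4746
Σ rows: total corner-gray = 33938  → 373.8553 mm³


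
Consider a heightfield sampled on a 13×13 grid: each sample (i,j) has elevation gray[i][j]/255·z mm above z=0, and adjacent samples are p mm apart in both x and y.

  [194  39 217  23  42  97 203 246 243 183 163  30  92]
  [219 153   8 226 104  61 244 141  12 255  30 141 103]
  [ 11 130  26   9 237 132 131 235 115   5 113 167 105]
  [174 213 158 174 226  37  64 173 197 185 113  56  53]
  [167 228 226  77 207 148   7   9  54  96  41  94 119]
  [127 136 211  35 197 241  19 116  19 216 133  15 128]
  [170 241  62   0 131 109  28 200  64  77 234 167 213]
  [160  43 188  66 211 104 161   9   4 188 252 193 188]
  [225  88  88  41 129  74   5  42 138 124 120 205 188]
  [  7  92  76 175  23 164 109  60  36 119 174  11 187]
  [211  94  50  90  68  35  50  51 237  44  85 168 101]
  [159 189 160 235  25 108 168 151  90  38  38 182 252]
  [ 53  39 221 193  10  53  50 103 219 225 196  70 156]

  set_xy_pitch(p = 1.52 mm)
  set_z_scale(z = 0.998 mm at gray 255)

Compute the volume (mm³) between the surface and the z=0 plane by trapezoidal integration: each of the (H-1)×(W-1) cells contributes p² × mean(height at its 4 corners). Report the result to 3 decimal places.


155.226

height_mm = gray/255 × 0.998; cell vol = 1.52² × mean(4 corners)
unit = 1.52² × 0.998 / (4×255) = 0.00226057 mm³ per gray-sum
row 0: Σ corner-gray over 12 cells = 6330  → 14.3094
row 1: Σ corner-gray over 12 cells = 5788  → 13.0842
row 2: Σ corner-gray over 12 cells = 6135  → 13.8686
row 3: Σ corner-gray over 12 cells = 6079  → 13.7420
row 4: Σ corner-gray over 12 cells = 5591  → 12.6388
row 5: Σ corner-gray over 12 cells = 5940  → 13.4278
row 6: Σ corner-gray over 12 cells = 6195  → 14.0042
row 7: Σ corner-gray over 12 cells = 5707  → 12.9011
row 8: Σ corner-gray over 12 cells = 4793  → 10.8349
row 9: Σ corner-gray over 12 cells = 4528  → 10.2359
row 10: Σ corner-gray over 12 cells = 5435  → 12.2862
row 11: Σ corner-gray over 12 cells = 6146  → 13.8934
Σ rows: total corner-gray = 68667  → 155.2264 mm³


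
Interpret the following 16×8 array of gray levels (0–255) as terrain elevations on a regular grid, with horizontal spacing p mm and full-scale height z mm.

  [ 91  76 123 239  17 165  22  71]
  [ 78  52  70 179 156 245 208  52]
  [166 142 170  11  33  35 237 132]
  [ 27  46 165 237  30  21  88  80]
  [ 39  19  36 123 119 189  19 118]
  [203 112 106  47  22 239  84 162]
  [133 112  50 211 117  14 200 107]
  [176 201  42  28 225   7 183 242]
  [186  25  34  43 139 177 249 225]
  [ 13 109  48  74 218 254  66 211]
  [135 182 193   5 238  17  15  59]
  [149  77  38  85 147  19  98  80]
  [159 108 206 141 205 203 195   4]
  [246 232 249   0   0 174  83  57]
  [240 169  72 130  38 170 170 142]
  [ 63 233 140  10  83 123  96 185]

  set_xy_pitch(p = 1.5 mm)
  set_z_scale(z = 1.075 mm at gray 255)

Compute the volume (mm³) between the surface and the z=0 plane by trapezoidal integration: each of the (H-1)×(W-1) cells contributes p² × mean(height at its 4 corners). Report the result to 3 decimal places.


116.683

height_mm = gray/255 × 1.075; cell vol = 1.5² × mean(4 corners)
unit = 1.5² × 1.075 / (4×255) = 0.00237132 mm³ per gray-sum
row 0: Σ corner-gray over 7 cells = 3396  → 8.0530
row 1: Σ corner-gray over 7 cells = 3504  → 8.3091
row 2: Σ corner-gray over 7 cells = 2835  → 6.7227
row 3: Σ corner-gray over 7 cells = 2448  → 5.8050
row 4: Σ corner-gray over 7 cells = 2752  → 6.5259
row 5: Σ corner-gray over 7 cells = 3233  → 7.6665
row 6: Σ corner-gray over 7 cells = 3438  → 8.1526
row 7: Σ corner-gray over 7 cells = 3535  → 8.3826
row 8: Σ corner-gray over 7 cells = 3507  → 8.3162
row 9: Σ corner-gray over 7 cells = 3256  → 7.7210
row 10: Σ corner-gray over 7 cells = 2651  → 6.2864
row 11: Σ corner-gray over 7 cells = 3436  → 8.1479
row 12: Σ corner-gray over 7 cells = 4058  → 9.6228
row 13: Σ corner-gray over 7 cells = 3659  → 8.6767
row 14: Σ corner-gray over 7 cells = 3498  → 8.2949
Σ rows: total corner-gray = 49206  → 116.6833 mm³


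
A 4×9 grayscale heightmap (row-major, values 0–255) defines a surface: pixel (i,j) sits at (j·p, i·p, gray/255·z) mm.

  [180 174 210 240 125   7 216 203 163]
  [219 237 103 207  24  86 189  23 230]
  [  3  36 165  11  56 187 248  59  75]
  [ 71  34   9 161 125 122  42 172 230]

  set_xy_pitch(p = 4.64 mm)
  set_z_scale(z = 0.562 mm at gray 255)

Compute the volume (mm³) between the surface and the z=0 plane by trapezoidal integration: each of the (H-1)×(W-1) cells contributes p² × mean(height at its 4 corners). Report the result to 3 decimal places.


height_mm = gray/255 × 0.562; cell vol = 4.64² × mean(4 corners)
unit = 4.64² × 0.562 / (4×255) = 0.0118624 mm³ per gray-sum
row 0: Σ corner-gray over 8 cells = 4880  → 57.8885
row 1: Σ corner-gray over 8 cells = 3789  → 44.9466
row 2: Σ corner-gray over 8 cells = 3233  → 38.3511
Σ rows: total corner-gray = 11902  → 141.1861 mm³

141.186


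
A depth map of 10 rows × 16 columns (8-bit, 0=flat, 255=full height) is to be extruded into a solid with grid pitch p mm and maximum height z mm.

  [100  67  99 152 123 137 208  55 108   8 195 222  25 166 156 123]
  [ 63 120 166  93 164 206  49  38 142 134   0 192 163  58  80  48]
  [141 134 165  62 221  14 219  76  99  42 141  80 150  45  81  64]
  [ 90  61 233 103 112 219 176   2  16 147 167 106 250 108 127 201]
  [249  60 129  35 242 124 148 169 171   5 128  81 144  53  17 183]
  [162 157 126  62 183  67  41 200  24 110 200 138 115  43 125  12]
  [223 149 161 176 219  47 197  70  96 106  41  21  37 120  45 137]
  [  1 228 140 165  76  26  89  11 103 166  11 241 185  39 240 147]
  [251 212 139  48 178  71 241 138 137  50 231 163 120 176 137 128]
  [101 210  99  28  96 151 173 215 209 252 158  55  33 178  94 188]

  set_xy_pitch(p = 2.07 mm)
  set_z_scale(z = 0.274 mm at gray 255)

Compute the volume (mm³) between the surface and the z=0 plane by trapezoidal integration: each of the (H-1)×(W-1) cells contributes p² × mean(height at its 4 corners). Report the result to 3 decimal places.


height_mm = gray/255 × 0.274; cell vol = 2.07² × mean(4 corners)
unit = 2.07² × 0.274 / (4×255) = 0.00115104 mm³ per gray-sum
row 0: Σ corner-gray over 15 cells = 6986  → 8.0412
row 1: Σ corner-gray over 15 cells = 6584  → 7.5785
row 2: Σ corner-gray over 15 cells = 7208  → 8.2967
row 3: Σ corner-gray over 15 cells = 7389  → 8.5050
row 4: Σ corner-gray over 15 cells = 6800  → 7.8271
row 5: Σ corner-gray over 15 cells = 6686  → 7.6959
row 6: Σ corner-gray over 15 cells = 6918  → 7.9629
row 7: Σ corner-gray over 15 cells = 8049  → 9.2647
row 8: Σ corner-gray over 15 cells = 8652  → 9.9588
Σ rows: total corner-gray = 65272  → 75.1308 mm³

75.131


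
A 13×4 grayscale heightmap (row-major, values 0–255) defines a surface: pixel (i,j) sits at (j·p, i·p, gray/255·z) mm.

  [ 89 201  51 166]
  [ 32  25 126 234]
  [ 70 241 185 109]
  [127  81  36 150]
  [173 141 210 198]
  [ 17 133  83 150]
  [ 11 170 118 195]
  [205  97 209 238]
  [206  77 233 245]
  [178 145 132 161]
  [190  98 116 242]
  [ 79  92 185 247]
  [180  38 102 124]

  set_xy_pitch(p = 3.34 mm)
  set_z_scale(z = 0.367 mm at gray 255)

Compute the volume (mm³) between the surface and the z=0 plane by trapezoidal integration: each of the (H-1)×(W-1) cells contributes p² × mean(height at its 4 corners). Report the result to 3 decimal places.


height_mm = gray/255 × 0.367; cell vol = 3.34² × mean(4 corners)
unit = 3.34² × 0.367 / (4×255) = 0.00401383 mm³ per gray-sum
row 0: Σ corner-gray over 3 cells = 1327  → 5.3264
row 1: Σ corner-gray over 3 cells = 1599  → 6.4181
row 2: Σ corner-gray over 3 cells = 1542  → 6.1893
row 3: Σ corner-gray over 3 cells = 1584  → 6.3579
row 4: Σ corner-gray over 3 cells = 1672  → 6.7111
row 5: Σ corner-gray over 3 cells = 1381  → 5.5431
row 6: Σ corner-gray over 3 cells = 1837  → 7.3734
row 7: Σ corner-gray over 3 cells = 2126  → 8.5334
row 8: Σ corner-gray over 3 cells = 1964  → 7.8832
row 9: Σ corner-gray over 3 cells = 1753  → 7.0362
row 10: Σ corner-gray over 3 cells = 1740  → 6.9841
row 11: Σ corner-gray over 3 cells = 1464  → 5.8762
Σ rows: total corner-gray = 19989  → 80.2324 mm³

80.232


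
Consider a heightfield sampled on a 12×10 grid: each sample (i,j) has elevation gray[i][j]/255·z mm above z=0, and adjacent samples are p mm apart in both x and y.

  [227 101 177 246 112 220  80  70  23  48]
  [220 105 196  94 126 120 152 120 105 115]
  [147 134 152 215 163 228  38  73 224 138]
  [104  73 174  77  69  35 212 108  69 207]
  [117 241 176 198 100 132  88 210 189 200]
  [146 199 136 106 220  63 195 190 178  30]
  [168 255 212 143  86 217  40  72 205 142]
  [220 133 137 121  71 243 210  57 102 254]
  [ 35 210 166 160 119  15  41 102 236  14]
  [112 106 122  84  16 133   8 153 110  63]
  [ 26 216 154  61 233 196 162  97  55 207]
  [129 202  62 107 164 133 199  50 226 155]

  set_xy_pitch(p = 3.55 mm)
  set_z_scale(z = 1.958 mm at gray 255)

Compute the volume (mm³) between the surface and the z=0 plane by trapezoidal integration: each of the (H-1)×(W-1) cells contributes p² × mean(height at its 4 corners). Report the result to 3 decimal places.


1306.385

height_mm = gray/255 × 1.958; cell vol = 3.55² × mean(4 corners)
unit = 3.55² × 1.958 / (4×255) = 0.0241919 mm³ per gray-sum
row 0: Σ corner-gray over 9 cells = 4704  → 113.7985
row 1: Σ corner-gray over 9 cells = 5110  → 123.6204
row 2: Σ corner-gray over 9 cells = 4684  → 113.3147
row 3: Σ corner-gray over 9 cells = 4930  → 119.2659
row 4: Σ corner-gray over 9 cells = 5735  → 138.7403
row 5: Σ corner-gray over 9 cells = 5520  → 133.5391
row 6: Σ corner-gray over 9 cells = 5392  → 130.4425
row 7: Σ corner-gray over 9 cells = 4769  → 115.3710
row 8: Σ corner-gray over 9 cells = 3786  → 91.5904
row 9: Σ corner-gray over 9 cells = 4220  → 102.0896
row 10: Σ corner-gray over 9 cells = 5151  → 124.6123
Σ rows: total corner-gray = 54001  → 1306.3845 mm³


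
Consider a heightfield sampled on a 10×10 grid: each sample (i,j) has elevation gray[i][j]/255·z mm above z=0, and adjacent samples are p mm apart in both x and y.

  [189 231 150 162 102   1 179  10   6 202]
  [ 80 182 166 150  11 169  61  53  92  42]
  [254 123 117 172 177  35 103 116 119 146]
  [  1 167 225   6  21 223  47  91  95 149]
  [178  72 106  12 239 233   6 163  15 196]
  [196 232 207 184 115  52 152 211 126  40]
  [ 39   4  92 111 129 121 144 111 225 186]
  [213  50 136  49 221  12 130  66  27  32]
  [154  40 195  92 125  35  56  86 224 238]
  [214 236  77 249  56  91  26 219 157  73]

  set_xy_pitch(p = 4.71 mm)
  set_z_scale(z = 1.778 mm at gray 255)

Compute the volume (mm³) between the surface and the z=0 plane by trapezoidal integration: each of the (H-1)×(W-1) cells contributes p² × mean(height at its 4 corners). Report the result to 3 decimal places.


1476.341

height_mm = gray/255 × 1.778; cell vol = 4.71² × mean(4 corners)
unit = 4.71² × 1.778 / (4×255) = 0.0386699 mm³ per gray-sum
row 0: Σ corner-gray over 9 cells = 3963  → 153.2489
row 1: Σ corner-gray over 9 cells = 4214  → 162.9551
row 2: Σ corner-gray over 9 cells = 4224  → 163.3418
row 3: Σ corner-gray over 9 cells = 3966  → 153.3649
row 4: Σ corner-gray over 9 cells = 4860  → 187.9359
row 5: Σ corner-gray over 9 cells = 4893  → 189.2120
row 6: Σ corner-gray over 9 cells = 3726  → 144.0842
row 7: Σ corner-gray over 9 cells = 3725  → 144.0455
row 8: Σ corner-gray over 9 cells = 4607  → 178.1524
Σ rows: total corner-gray = 38178  → 1476.3406 mm³


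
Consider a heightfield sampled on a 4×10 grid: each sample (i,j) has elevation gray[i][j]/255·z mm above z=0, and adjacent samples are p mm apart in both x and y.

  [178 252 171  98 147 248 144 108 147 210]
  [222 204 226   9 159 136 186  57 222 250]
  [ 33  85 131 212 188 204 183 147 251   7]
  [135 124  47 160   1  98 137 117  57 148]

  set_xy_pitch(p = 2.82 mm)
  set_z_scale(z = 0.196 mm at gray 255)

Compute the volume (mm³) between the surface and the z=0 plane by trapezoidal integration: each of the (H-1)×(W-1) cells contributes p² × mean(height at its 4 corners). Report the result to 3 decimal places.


height_mm = gray/255 × 0.196; cell vol = 2.82² × mean(4 corners)
unit = 2.82² × 0.196 / (4×255) = 0.00152811 mm³ per gray-sum
row 0: Σ corner-gray over 9 cells = 5888  → 8.9975
row 1: Σ corner-gray over 9 cells = 5712  → 8.7286
row 2: Σ corner-gray over 9 cells = 4607  → 7.0400
Σ rows: total corner-gray = 16207  → 24.7661 mm³

24.766


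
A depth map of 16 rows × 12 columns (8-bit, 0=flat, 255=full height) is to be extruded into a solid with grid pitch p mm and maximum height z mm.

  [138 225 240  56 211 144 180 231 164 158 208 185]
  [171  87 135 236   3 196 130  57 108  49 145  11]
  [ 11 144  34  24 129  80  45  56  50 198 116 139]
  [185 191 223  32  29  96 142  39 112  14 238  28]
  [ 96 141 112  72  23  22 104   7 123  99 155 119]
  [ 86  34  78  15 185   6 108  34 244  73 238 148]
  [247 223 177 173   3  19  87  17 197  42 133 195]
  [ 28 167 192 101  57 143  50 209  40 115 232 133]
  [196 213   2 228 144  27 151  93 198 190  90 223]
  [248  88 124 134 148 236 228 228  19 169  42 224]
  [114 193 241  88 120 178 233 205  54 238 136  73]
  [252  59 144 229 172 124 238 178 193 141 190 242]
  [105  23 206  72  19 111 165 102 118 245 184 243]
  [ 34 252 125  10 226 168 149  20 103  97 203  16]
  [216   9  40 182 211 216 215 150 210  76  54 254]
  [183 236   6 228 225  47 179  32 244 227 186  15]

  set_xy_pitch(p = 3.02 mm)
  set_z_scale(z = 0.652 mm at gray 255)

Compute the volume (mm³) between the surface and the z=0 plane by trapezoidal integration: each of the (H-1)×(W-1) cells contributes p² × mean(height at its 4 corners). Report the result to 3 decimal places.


height_mm = gray/255 × 0.652; cell vol = 3.02² × mean(4 corners)
unit = 3.02² × 0.652 / (4×255) = 0.0058299 mm³ per gray-sum
row 0: Σ corner-gray over 11 cells = 6431  → 37.4921
row 1: Σ corner-gray over 11 cells = 4376  → 25.5117
row 2: Σ corner-gray over 11 cells = 4347  → 25.3426
row 3: Σ corner-gray over 11 cells = 4376  → 25.5117
row 4: Σ corner-gray over 11 cells = 4195  → 24.4564
row 5: Σ corner-gray over 11 cells = 4848  → 28.2634
row 6: Σ corner-gray over 11 cells = 5357  → 31.2308
row 7: Σ corner-gray over 11 cells = 5864  → 34.1865
row 8: Σ corner-gray over 11 cells = 6395  → 37.2822
row 9: Σ corner-gray over 11 cells = 6863  → 40.0106
row 10: Σ corner-gray over 11 cells = 7389  → 43.0772
row 11: Σ corner-gray over 11 cells = 6668  → 38.8738
row 12: Σ corner-gray over 11 cells = 5594  → 32.6125
row 13: Σ corner-gray over 11 cells = 5952  → 34.6996
row 14: Σ corner-gray over 11 cells = 6614  → 38.5590
Σ rows: total corner-gray = 85269  → 497.1100 mm³

497.110


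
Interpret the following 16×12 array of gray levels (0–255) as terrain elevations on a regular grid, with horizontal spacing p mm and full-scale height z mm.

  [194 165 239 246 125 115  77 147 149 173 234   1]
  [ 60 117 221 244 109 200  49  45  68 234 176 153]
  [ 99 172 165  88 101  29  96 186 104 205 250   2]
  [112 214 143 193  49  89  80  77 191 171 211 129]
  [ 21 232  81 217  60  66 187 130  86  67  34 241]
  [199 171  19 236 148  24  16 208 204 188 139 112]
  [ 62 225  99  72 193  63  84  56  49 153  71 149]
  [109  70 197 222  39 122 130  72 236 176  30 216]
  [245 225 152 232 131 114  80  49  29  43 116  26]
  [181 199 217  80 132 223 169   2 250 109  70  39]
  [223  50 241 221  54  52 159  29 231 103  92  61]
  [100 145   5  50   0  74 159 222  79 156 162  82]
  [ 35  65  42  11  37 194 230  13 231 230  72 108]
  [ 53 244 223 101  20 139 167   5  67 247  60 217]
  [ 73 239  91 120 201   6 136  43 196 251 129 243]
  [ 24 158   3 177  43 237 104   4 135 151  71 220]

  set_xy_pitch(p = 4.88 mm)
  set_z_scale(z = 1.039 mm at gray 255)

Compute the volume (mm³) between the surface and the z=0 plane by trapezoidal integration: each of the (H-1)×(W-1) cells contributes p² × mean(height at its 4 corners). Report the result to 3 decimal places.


2040.219

height_mm = gray/255 × 1.039; cell vol = 4.88² × mean(4 corners)
unit = 4.88² × 1.039 / (4×255) = 0.024258 mm³ per gray-sum
row 0: Σ corner-gray over 11 cells = 6674  → 161.8979
row 1: Σ corner-gray over 11 cells = 6032  → 146.3243
row 2: Σ corner-gray over 11 cells = 5970  → 144.8203
row 3: Σ corner-gray over 11 cells = 5659  → 137.2760
row 4: Σ corner-gray over 11 cells = 5599  → 135.8206
row 5: Σ corner-gray over 11 cells = 5358  → 129.9744
row 6: Σ corner-gray over 11 cells = 5254  → 127.4515
row 7: Σ corner-gray over 11 cells = 5526  → 134.0497
row 8: Σ corner-gray over 11 cells = 5735  → 139.1196
row 9: Σ corner-gray over 11 cells = 5870  → 142.3945
row 10: Σ corner-gray over 11 cells = 5034  → 122.1148
row 11: Σ corner-gray over 11 cells = 4679  → 113.5032
row 12: Σ corner-gray over 11 cells = 5209  → 126.3599
row 13: Σ corner-gray over 11 cells = 5956  → 144.4807
row 14: Σ corner-gray over 11 cells = 5550  → 134.6319
Σ rows: total corner-gray = 84105  → 2040.2192 mm³


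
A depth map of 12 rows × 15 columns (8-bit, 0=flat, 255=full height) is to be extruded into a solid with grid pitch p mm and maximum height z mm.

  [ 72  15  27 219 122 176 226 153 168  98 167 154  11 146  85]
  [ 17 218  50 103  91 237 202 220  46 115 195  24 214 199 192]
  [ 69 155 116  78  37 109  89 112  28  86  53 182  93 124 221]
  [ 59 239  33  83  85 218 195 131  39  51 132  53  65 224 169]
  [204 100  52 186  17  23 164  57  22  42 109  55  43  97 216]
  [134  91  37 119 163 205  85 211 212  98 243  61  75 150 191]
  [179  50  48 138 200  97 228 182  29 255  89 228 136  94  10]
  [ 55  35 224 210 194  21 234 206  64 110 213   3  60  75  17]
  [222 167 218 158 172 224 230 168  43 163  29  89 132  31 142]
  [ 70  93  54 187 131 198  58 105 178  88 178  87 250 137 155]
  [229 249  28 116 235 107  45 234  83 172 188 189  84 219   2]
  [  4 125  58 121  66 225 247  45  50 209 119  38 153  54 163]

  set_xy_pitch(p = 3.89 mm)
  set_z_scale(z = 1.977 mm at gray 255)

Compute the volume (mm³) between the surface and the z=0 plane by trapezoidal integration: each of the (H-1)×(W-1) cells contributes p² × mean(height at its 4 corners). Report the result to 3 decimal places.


2268.290

height_mm = gray/255 × 1.977; cell vol = 3.89² × mean(4 corners)
unit = 3.89² × 1.977 / (4×255) = 0.0293296 mm³ per gray-sum
row 0: Σ corner-gray over 14 cells = 7558  → 221.6729
row 1: Σ corner-gray over 14 cells = 6851  → 200.9369
row 2: Σ corner-gray over 14 cells = 6138  → 180.0249
row 3: Σ corner-gray over 14 cells = 5678  → 166.5333
row 4: Σ corner-gray over 14 cells = 6179  → 181.2274
row 5: Σ corner-gray over 14 cells = 7562  → 221.7902
row 6: Σ corner-gray over 14 cells = 7107  → 208.4453
row 7: Σ corner-gray over 14 cells = 7382  → 216.5109
row 8: Σ corner-gray over 14 cells = 7725  → 226.5709
row 9: Σ corner-gray over 14 cells = 7842  → 230.0025
row 10: Σ corner-gray over 14 cells = 7316  → 214.5751
Σ rows: total corner-gray = 77338  → 2268.2903 mm³


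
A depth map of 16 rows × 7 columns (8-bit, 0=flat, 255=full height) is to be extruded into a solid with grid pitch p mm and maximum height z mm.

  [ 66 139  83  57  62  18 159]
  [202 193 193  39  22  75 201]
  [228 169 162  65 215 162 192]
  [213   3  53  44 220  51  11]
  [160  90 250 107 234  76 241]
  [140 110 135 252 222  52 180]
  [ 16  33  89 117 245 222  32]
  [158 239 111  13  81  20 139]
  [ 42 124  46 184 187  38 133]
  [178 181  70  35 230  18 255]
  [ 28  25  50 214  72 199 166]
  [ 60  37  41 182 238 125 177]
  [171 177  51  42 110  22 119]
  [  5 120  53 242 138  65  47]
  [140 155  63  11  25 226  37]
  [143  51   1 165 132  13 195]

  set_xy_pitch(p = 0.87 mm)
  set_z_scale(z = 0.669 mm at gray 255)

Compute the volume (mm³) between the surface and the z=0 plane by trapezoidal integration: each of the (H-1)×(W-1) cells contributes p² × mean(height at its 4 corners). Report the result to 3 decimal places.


20.844

height_mm = gray/255 × 0.669; cell vol = 0.87² × mean(4 corners)
unit = 0.87² × 0.669 / (4×255) = 0.000496437 mm³ per gray-sum
row 0: Σ corner-gray over 6 cells = 2390  → 1.1865
row 1: Σ corner-gray over 6 cells = 3413  → 1.6943
row 2: Σ corner-gray over 6 cells = 2932  → 1.4556
row 3: Σ corner-gray over 6 cells = 2881  → 1.4302
row 4: Σ corner-gray over 6 cells = 3777  → 1.8750
row 5: Σ corner-gray over 6 cells = 3322  → 1.6492
row 6: Σ corner-gray over 6 cells = 2685  → 1.3329
row 7: Σ corner-gray over 6 cells = 2558  → 1.2699
row 8: Σ corner-gray over 6 cells = 2834  → 1.4069
row 9: Σ corner-gray over 6 cells = 2815  → 1.3975
row 10: Σ corner-gray over 6 cells = 2797  → 1.3885
row 11: Σ corner-gray over 6 cells = 2577  → 1.2793
row 12: Σ corner-gray over 6 cells = 2382  → 1.1825
row 13: Σ corner-gray over 6 cells = 2425  → 1.2039
row 14: Σ corner-gray over 6 cells = 2199  → 1.0917
Σ rows: total corner-gray = 41987  → 20.8439 mm³
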